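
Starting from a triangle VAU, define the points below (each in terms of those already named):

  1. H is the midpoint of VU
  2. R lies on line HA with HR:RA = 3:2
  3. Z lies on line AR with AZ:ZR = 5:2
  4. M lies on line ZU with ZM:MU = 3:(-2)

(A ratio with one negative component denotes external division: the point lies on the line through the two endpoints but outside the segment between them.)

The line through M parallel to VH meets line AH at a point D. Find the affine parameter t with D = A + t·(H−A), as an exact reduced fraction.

t = 17/7

Assign V = (0, 0), A = (1, 0), U = (0, 1) — the answer is frame-independent, so this choice is without loss of generality.
1. H is the midpoint of VU ⇒ H = (0, 1/2)
2. R lies on line HA with HR:RA = 3:2 ⇒ R = (3/5, 1/5)
3. Z lies on line AR with AZ:ZR = 5:2 ⇒ Z = (5/7, 1/7)
4. M lies on line ZU with ZM:MU = 3:(-2) ⇒ M = (-10/7, 19/7)
through M parallel to VH: direction (0, 1/2); meets AH at D = (-10/7, 17/14)
D = A + t·(H−A) with t = 17/7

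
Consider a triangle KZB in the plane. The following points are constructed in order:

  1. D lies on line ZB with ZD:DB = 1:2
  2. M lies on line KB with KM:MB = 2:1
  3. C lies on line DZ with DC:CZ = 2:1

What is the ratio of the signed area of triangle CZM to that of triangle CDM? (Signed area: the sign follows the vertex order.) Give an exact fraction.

[CZM]:[CDM] = -1/2

Set K = (0, 0), Z = (1, 0), B = (0, 1); any affine frame gives the same invariant.
1. D lies on line ZB with ZD:DB = 1:2 ⇒ D = (2/3, 1/3)
2. M lies on line KB with KM:MB = 2:1 ⇒ M = (0, 2/3)
3. C lies on line DZ with DC:CZ = 2:1 ⇒ C = (8/9, 1/9)
2·[CZM] = -1/27, 2·[CDM] = 2/27
[CZM]:[CDM] = -1/27:2/27 = -1/2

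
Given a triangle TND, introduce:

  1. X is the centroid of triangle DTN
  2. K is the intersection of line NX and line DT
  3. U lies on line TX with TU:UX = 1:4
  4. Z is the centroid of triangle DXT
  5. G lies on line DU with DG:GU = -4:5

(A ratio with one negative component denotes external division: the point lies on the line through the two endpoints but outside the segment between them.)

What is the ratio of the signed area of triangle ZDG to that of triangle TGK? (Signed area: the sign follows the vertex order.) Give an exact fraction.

[ZDG]:[TGK] = 2

Choose coordinates T = (0, 0), N = (1, 0), D = (0, 1).
1. X is the centroid of triangle DTN ⇒ X = (1/3, 1/3)
2. K is the intersection of line NX and line DT ⇒ K = (0, 1/2)
3. U lies on line TX with TU:UX = 1:4 ⇒ U = (1/15, 1/15)
4. Z is the centroid of triangle DXT ⇒ Z = (1/9, 4/9)
5. G lies on line DU with DG:GU = -4:5 ⇒ G = (-4/15, 71/15)
2·[ZDG] = -4/15, 2·[TGK] = -2/15
[ZDG]:[TGK] = -4/15:-2/15 = 2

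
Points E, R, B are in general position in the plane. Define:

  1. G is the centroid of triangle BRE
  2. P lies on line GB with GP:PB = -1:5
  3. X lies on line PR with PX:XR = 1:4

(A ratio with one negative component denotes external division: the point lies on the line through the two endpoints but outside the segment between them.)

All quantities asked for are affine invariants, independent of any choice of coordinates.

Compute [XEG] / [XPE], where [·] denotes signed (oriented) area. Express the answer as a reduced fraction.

Choose coordinates E = (0, 0), R = (1, 0), B = (0, 1).
1. G is the centroid of triangle BRE ⇒ G = (1/3, 1/3)
2. P lies on line GB with GP:PB = -1:5 ⇒ P = (5/12, 1/6)
3. X lies on line PR with PX:XR = 1:4 ⇒ X = (8/15, 2/15)
2·[XEG] = -2/15, 2·[XPE] = 1/30
[XEG]:[XPE] = -2/15:1/30 = -4

[XEG]:[XPE] = -4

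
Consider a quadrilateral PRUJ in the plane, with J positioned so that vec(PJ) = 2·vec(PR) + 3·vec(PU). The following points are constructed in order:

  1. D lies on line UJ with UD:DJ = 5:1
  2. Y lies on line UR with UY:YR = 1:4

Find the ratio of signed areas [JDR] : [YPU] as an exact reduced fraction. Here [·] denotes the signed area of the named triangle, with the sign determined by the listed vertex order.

[JDR]:[YPU] = -10/3

Assign P = (0, 0), R = (1, 0), U = (0, 1), J = (2, 3) — the answer is frame-independent, so this choice is without loss of generality.
1. D lies on line UJ with UD:DJ = 5:1 ⇒ D = (5/3, 8/3)
2. Y lies on line UR with UY:YR = 1:4 ⇒ Y = (1/5, 4/5)
2·[JDR] = 2/3, 2·[YPU] = -1/5
[JDR]:[YPU] = 2/3:-1/5 = -10/3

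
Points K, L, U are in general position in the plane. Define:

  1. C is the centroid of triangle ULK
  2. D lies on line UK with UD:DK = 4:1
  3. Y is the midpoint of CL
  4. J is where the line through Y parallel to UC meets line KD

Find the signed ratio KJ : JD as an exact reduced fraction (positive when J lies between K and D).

KJ:JD = -15/13

Choose coordinates K = (0, 0), L = (1, 0), U = (0, 1).
1. C is the centroid of triangle ULK ⇒ C = (1/3, 1/3)
2. D lies on line UK with UD:DK = 4:1 ⇒ D = (0, 1/5)
3. Y is the midpoint of CL ⇒ Y = (2/3, 1/6)
4. J is where the line through Y parallel to UC meets line KD ⇒ J = (0, 3/2)
J = K + t·(D−K) with t = 15/2, so KJ:JD = t:(1−t) = 15/2:-13/2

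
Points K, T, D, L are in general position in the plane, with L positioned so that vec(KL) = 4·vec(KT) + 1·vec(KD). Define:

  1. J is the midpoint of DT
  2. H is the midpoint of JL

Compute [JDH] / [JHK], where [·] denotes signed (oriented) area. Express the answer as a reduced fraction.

[JDH]:[JHK] = 4/3

Choose coordinates K = (0, 0), T = (1, 0), D = (0, 1), L = (4, 1).
1. J is the midpoint of DT ⇒ J = (1/2, 1/2)
2. H is the midpoint of JL ⇒ H = (9/4, 3/4)
2·[JDH] = -1, 2·[JHK] = -3/4
[JDH]:[JHK] = -1:-3/4 = 4/3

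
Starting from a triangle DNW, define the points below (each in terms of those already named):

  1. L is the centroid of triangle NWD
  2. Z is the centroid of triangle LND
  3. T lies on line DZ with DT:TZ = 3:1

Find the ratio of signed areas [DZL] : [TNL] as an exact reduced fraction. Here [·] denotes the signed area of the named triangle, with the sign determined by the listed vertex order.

[DZL]:[TNL] = 2/3

Work in coordinates with D = (0, 0), N = (1, 0), W = (0, 1).
1. L is the centroid of triangle NWD ⇒ L = (1/3, 1/3)
2. Z is the centroid of triangle LND ⇒ Z = (4/9, 1/9)
3. T lies on line DZ with DT:TZ = 3:1 ⇒ T = (1/3, 1/12)
2·[DZL] = 1/9, 2·[TNL] = 1/6
[DZL]:[TNL] = 1/9:1/6 = 2/3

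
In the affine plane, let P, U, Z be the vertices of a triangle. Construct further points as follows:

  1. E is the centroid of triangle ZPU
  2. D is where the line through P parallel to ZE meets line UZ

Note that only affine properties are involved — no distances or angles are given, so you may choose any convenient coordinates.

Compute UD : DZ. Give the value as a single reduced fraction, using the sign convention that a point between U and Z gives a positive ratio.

Assign P = (0, 0), U = (1, 0), Z = (0, 1) — the answer is frame-independent, so this choice is without loss of generality.
1. E is the centroid of triangle ZPU ⇒ E = (1/3, 1/3)
2. D is where the line through P parallel to ZE meets line UZ ⇒ D = (-1, 2)
D = U + t·(Z−U) with t = 2, so UD:DZ = t:(1−t) = 2:-1

UD:DZ = -2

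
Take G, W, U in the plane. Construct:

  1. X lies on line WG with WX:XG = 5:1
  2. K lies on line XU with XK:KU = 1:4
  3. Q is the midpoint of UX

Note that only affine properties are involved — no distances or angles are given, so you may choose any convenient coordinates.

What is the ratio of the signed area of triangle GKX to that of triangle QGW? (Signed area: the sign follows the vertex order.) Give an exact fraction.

Set G = (0, 0), W = (1, 0), U = (0, 1); any affine frame gives the same invariant.
1. X lies on line WG with WX:XG = 5:1 ⇒ X = (1/6, 0)
2. K lies on line XU with XK:KU = 1:4 ⇒ K = (2/15, 1/5)
3. Q is the midpoint of UX ⇒ Q = (1/12, 1/2)
2·[GKX] = -1/30, 2·[QGW] = 1/2
[GKX]:[QGW] = -1/30:1/2 = -1/15

[GKX]:[QGW] = -1/15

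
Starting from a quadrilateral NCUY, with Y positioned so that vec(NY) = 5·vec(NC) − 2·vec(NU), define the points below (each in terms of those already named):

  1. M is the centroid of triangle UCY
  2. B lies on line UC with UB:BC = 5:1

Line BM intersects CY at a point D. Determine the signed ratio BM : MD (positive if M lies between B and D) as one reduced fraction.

Work in coordinates with N = (0, 0), C = (1, 0), U = (0, 1), Y = (5, -2).
1. M is the centroid of triangle UCY ⇒ M = (2, -1/3)
2. B lies on line UC with UB:BC = 5:1 ⇒ B = (5/6, 1/6)
line BM meets CY at D = (-1/3, 2/3)
M = B + t·(D−B) with t = -1, so BM:MD = -1:2

BM:MD = -1/2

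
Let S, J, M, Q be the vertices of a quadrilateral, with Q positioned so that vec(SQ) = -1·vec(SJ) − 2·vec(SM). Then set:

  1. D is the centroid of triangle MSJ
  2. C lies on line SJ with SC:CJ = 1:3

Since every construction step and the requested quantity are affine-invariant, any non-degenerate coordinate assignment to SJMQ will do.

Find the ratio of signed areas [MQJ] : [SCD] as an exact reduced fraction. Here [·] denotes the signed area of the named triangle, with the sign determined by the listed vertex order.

Set S = (0, 0), J = (1, 0), M = (0, 1), Q = (-1, -2); any affine frame gives the same invariant.
1. D is the centroid of triangle MSJ ⇒ D = (1/3, 1/3)
2. C lies on line SJ with SC:CJ = 1:3 ⇒ C = (1/4, 0)
2·[MQJ] = 4, 2·[SCD] = 1/12
[MQJ]:[SCD] = 4:1/12 = 48

[MQJ]:[SCD] = 48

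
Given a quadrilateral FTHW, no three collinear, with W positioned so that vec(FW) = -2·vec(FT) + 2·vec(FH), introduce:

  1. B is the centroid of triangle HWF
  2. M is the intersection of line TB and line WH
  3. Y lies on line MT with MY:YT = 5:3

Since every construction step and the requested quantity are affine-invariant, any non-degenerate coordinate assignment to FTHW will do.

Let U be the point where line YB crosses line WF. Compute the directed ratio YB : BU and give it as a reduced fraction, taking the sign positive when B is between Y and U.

YB:BU = -1/4

Choose coordinates F = (0, 0), T = (1, 0), H = (0, 1), W = (-2, 2).
1. B is the centroid of triangle HWF ⇒ B = (-2/3, 1)
2. M is the intersection of line TB and line WH ⇒ M = (-4, 3)
3. Y lies on line MT with MY:YT = 5:3 ⇒ Y = (-7/8, 9/8)
line YB meets WF at U = (-3/2, 3/2)
B = Y + t·(U−Y) with t = -1/3, so YB:BU = -1/3:4/3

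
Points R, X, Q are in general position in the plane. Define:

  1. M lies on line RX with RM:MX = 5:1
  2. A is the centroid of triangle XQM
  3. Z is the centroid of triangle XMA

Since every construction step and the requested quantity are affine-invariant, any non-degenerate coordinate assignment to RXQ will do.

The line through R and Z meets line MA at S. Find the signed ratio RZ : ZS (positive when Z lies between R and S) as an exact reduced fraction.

Assign R = (0, 0), X = (1, 0), Q = (0, 1) — the answer is frame-independent, so this choice is without loss of generality.
1. M lies on line RX with RM:MX = 5:1 ⇒ M = (5/6, 0)
2. A is the centroid of triangle XQM ⇒ A = (11/18, 1/3)
3. Z is the centroid of triangle XMA ⇒ Z = (22/27, 1/9)
line RZ meets MA at S = (55/72, 5/48)
Z = R + t·(S−R) with t = 16/15, so RZ:ZS = 16/15:-1/15

RZ:ZS = -16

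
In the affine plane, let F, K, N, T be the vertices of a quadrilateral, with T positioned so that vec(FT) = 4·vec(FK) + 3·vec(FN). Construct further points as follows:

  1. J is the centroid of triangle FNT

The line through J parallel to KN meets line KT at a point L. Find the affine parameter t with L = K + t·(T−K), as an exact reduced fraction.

t = 5/18

Assign F = (0, 0), K = (1, 0), N = (0, 1), T = (4, 3) — the answer is frame-independent, so this choice is without loss of generality.
1. J is the centroid of triangle FNT ⇒ J = (4/3, 4/3)
through J parallel to KN: direction (-1, 1); meets KT at L = (11/6, 5/6)
L = K + t·(T−K) with t = 5/18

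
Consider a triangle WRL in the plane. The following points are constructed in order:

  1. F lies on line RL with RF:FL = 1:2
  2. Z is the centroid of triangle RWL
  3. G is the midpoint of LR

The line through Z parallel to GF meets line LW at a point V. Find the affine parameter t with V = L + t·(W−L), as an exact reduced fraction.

Work in coordinates with W = (0, 0), R = (1, 0), L = (0, 1).
1. F lies on line RL with RF:FL = 1:2 ⇒ F = (2/3, 1/3)
2. Z is the centroid of triangle RWL ⇒ Z = (1/3, 1/3)
3. G is the midpoint of LR ⇒ G = (1/2, 1/2)
through Z parallel to GF: direction (1/6, -1/6); meets LW at V = (0, 2/3)
V = L + t·(W−L) with t = 1/3

t = 1/3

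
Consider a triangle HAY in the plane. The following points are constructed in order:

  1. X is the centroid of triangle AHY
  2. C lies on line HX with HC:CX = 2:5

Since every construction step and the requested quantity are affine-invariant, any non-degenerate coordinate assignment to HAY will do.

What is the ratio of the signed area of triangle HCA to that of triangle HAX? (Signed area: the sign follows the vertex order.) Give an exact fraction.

Choose coordinates H = (0, 0), A = (1, 0), Y = (0, 1).
1. X is the centroid of triangle AHY ⇒ X = (1/3, 1/3)
2. C lies on line HX with HC:CX = 2:5 ⇒ C = (2/21, 2/21)
2·[HCA] = -2/21, 2·[HAX] = 1/3
[HCA]:[HAX] = -2/21:1/3 = -2/7

[HCA]:[HAX] = -2/7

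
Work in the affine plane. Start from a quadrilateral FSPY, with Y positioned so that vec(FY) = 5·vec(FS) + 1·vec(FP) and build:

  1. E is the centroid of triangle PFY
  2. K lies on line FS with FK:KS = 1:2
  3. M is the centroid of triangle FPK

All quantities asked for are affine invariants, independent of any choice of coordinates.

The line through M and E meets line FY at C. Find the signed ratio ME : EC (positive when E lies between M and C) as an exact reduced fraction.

Choose coordinates F = (0, 0), S = (1, 0), P = (0, 1), Y = (5, 1).
1. E is the centroid of triangle PFY ⇒ E = (5/3, 2/3)
2. K lies on line FS with FK:KS = 1:2 ⇒ K = (1/3, 0)
3. M is the centroid of triangle FPK ⇒ M = (1/9, 1/3)
line ME meets FY at C = (-65/3, -13/3)
E = M + t·(C−M) with t = -1/14, so ME:EC = -1/14:15/14

ME:EC = -1/15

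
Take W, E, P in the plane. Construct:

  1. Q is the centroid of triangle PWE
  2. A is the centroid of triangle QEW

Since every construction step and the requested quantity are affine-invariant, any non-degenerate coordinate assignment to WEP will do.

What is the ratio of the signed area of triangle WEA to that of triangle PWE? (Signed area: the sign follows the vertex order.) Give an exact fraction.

Assign W = (0, 0), E = (1, 0), P = (0, 1) — the answer is frame-independent, so this choice is without loss of generality.
1. Q is the centroid of triangle PWE ⇒ Q = (1/3, 1/3)
2. A is the centroid of triangle QEW ⇒ A = (4/9, 1/9)
2·[WEA] = 1/9, 2·[PWE] = 1
[WEA]:[PWE] = 1/9:1 = 1/9

[WEA]:[PWE] = 1/9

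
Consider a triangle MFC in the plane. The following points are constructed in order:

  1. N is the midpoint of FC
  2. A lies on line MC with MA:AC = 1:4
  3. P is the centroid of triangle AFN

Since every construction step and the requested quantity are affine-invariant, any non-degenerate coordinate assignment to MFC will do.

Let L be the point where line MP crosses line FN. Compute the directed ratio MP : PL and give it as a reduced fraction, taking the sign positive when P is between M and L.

MP:PL = 11/4

Choose coordinates M = (0, 0), F = (1, 0), C = (0, 1).
1. N is the midpoint of FC ⇒ N = (1/2, 1/2)
2. A lies on line MC with MA:AC = 1:4 ⇒ A = (0, 1/5)
3. P is the centroid of triangle AFN ⇒ P = (1/2, 7/30)
line MP meets FN at L = (15/22, 7/22)
P = M + t·(L−M) with t = 11/15, so MP:PL = 11/15:4/15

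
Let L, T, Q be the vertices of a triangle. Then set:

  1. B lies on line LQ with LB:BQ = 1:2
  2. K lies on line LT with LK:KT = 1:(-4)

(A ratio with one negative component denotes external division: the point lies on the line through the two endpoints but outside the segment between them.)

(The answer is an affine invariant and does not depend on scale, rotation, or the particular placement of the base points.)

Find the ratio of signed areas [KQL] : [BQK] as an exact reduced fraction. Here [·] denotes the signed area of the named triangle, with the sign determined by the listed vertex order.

Work in coordinates with L = (0, 0), T = (1, 0), Q = (0, 1).
1. B lies on line LQ with LB:BQ = 1:2 ⇒ B = (0, 1/3)
2. K lies on line LT with LK:KT = 1:(-4) ⇒ K = (-1/3, 0)
2·[KQL] = -1/3, 2·[BQK] = 2/9
[KQL]:[BQK] = -1/3:2/9 = -3/2

[KQL]:[BQK] = -3/2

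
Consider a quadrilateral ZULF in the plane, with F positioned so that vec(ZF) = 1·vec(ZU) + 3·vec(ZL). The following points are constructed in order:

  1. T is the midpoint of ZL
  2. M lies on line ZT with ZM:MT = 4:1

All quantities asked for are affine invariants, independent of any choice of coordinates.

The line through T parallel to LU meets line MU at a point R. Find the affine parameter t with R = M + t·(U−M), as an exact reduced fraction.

Assign Z = (0, 0), U = (1, 0), L = (0, 1), F = (1, 3) — the answer is frame-independent, so this choice is without loss of generality.
1. T is the midpoint of ZL ⇒ T = (0, 1/2)
2. M lies on line ZT with ZM:MT = 4:1 ⇒ M = (0, 2/5)
through T parallel to LU: direction (1, -1); meets MU at R = (1/6, 1/3)
R = M + t·(U−M) with t = 1/6

t = 1/6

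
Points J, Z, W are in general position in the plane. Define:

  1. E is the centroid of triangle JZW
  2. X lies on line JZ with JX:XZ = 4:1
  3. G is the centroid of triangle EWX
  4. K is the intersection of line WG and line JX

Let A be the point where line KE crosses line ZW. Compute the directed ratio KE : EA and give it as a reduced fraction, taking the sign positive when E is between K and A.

KE:EA = -1/25

Set J = (0, 0), Z = (1, 0), W = (0, 1); any affine frame gives the same invariant.
1. E is the centroid of triangle JZW ⇒ E = (1/3, 1/3)
2. X lies on line JZ with JX:XZ = 4:1 ⇒ X = (4/5, 0)
3. G is the centroid of triangle EWX ⇒ G = (17/45, 4/9)
4. K is the intersection of line WG and line JX ⇒ K = (17/25, 0)
line KE meets ZW at A = (9, -8)
E = K + t·(A−K) with t = -1/24, so KE:EA = -1/24:25/24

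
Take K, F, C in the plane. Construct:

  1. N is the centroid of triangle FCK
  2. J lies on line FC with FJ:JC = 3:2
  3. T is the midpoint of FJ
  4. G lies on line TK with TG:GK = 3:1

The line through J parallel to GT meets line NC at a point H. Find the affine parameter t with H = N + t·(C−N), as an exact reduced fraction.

Choose coordinates K = (0, 0), F = (1, 0), C = (0, 1).
1. N is the centroid of triangle FCK ⇒ N = (1/3, 1/3)
2. J lies on line FC with FJ:JC = 3:2 ⇒ J = (2/5, 3/5)
3. T is the midpoint of FJ ⇒ T = (7/10, 3/10)
4. G lies on line TK with TG:GK = 3:1 ⇒ G = (7/40, 3/40)
through J parallel to GT: direction (21/40, 9/40); meets NC at H = (4/17, 9/17)
H = N + t·(C−N) with t = 5/17

t = 5/17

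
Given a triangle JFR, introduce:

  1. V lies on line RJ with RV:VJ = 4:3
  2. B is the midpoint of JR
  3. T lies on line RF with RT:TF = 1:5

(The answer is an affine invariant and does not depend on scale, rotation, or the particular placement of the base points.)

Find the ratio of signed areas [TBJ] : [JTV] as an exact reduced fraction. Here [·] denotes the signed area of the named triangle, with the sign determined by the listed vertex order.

[TBJ]:[JTV] = 7/6

Set J = (0, 0), F = (1, 0), R = (0, 1); any affine frame gives the same invariant.
1. V lies on line RJ with RV:VJ = 4:3 ⇒ V = (0, 3/7)
2. B is the midpoint of JR ⇒ B = (0, 1/2)
3. T lies on line RF with RT:TF = 1:5 ⇒ T = (1/6, 5/6)
2·[TBJ] = 1/12, 2·[JTV] = 1/14
[TBJ]:[JTV] = 1/12:1/14 = 7/6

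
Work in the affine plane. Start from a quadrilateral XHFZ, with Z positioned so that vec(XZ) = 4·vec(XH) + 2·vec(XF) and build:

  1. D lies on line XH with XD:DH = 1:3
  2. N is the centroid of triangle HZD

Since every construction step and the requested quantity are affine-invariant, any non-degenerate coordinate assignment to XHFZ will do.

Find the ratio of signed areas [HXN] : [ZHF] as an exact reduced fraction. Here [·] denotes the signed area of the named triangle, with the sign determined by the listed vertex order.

Choose coordinates X = (0, 0), H = (1, 0), F = (0, 1), Z = (4, 2).
1. D lies on line XH with XD:DH = 1:3 ⇒ D = (1/4, 0)
2. N is the centroid of triangle HZD ⇒ N = (7/4, 2/3)
2·[HXN] = -2/3, 2·[ZHF] = -5
[HXN]:[ZHF] = -2/3:-5 = 2/15

[HXN]:[ZHF] = 2/15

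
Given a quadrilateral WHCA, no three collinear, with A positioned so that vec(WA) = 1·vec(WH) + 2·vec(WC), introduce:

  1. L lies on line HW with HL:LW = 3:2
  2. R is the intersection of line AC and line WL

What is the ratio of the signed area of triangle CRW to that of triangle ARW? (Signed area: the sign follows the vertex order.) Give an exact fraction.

[CRW]:[ARW] = 1/2

Choose coordinates W = (0, 0), H = (1, 0), C = (0, 1), A = (1, 2).
1. L lies on line HW with HL:LW = 3:2 ⇒ L = (2/5, 0)
2. R is the intersection of line AC and line WL ⇒ R = (-1, 0)
2·[CRW] = 1, 2·[ARW] = 2
[CRW]:[ARW] = 1:2 = 1/2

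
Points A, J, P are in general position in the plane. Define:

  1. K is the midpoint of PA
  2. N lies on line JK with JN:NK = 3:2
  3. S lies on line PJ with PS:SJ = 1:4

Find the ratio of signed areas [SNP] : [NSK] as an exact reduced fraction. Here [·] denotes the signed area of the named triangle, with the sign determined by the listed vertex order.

[SNP]:[NSK] = -3/8

Work in coordinates with A = (0, 0), J = (1, 0), P = (0, 1).
1. K is the midpoint of PA ⇒ K = (0, 1/2)
2. N lies on line JK with JN:NK = 3:2 ⇒ N = (2/5, 3/10)
3. S lies on line PJ with PS:SJ = 1:4 ⇒ S = (1/5, 4/5)
2·[SNP] = -3/50, 2·[NSK] = 4/25
[SNP]:[NSK] = -3/50:4/25 = -3/8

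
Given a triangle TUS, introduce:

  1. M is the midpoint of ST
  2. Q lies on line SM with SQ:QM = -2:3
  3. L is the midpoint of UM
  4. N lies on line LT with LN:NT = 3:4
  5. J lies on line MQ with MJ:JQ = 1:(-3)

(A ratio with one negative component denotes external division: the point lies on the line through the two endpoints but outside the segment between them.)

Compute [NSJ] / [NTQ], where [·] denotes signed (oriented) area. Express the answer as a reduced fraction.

Choose coordinates T = (0, 0), U = (1, 0), S = (0, 1).
1. M is the midpoint of ST ⇒ M = (0, 1/2)
2. Q lies on line SM with SQ:QM = -2:3 ⇒ Q = (0, 2)
3. L is the midpoint of UM ⇒ L = (1/2, 1/4)
4. N lies on line LT with LN:NT = 3:4 ⇒ N = (2/7, 1/7)
5. J lies on line MQ with MJ:JQ = 1:(-3) ⇒ J = (0, -1/4)
2·[NSJ] = 5/14, 2·[NTQ] = -4/7
[NSJ]:[NTQ] = 5/14:-4/7 = -5/8

[NSJ]:[NTQ] = -5/8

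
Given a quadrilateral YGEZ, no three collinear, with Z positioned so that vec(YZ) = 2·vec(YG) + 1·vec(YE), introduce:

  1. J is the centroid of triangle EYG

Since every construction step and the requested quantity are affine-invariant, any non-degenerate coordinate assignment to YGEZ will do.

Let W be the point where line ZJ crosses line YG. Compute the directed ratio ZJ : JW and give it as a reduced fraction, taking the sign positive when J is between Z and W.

ZJ:JW = 2

Choose coordinates Y = (0, 0), G = (1, 0), E = (0, 1), Z = (2, 1).
1. J is the centroid of triangle EYG ⇒ J = (1/3, 1/3)
line ZJ meets YG at W = (-1/2, 0)
J = Z + t·(W−Z) with t = 2/3, so ZJ:JW = 2/3:1/3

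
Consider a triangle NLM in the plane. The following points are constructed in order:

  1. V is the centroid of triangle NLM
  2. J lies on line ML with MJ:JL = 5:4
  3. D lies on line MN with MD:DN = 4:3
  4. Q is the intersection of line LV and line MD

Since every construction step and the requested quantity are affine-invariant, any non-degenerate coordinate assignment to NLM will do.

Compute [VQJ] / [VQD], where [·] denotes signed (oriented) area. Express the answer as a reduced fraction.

[VQJ]:[VQD] = -28/9

Assign N = (0, 0), L = (1, 0), M = (0, 1) — the answer is frame-independent, so this choice is without loss of generality.
1. V is the centroid of triangle NLM ⇒ V = (1/3, 1/3)
2. J lies on line ML with MJ:JL = 5:4 ⇒ J = (5/9, 4/9)
3. D lies on line MN with MD:DN = 4:3 ⇒ D = (0, 3/7)
4. Q is the intersection of line LV and line MD ⇒ Q = (0, 1/2)
2·[VQJ] = -2/27, 2·[VQD] = 1/42
[VQJ]:[VQD] = -2/27:1/42 = -28/9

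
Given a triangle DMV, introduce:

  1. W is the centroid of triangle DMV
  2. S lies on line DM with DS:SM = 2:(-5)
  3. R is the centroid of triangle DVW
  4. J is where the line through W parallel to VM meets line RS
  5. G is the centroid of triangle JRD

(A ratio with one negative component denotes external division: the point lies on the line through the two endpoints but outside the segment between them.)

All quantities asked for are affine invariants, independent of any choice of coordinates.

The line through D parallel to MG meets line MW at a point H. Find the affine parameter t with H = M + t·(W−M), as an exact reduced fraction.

Choose coordinates D = (0, 0), M = (1, 0), V = (0, 1).
1. W is the centroid of triangle DMV ⇒ W = (1/3, 1/3)
2. S lies on line DM with DS:SM = 2:(-5) ⇒ S = (-2/3, 0)
3. R is the centroid of triangle DVW ⇒ R = (1/9, 4/9)
4. J is where the line through W parallel to VM meets line RS ⇒ J = (2/11, 16/33)
5. G is the centroid of triangle JRD ⇒ G = (29/297, 92/297)
through D parallel to MG: direction (-268/297, 92/297); meets MW at H = (67/21, -23/21)
H = M + t·(W−M) with t = -23/7

t = -23/7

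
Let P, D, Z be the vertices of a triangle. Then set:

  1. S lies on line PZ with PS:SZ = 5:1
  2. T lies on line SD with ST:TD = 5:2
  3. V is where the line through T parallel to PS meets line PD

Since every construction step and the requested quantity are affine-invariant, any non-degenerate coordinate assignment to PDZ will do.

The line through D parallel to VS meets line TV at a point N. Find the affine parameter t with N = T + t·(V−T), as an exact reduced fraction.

Choose coordinates P = (0, 0), D = (1, 0), Z = (0, 1).
1. S lies on line PZ with PS:SZ = 5:1 ⇒ S = (0, 5/6)
2. T lies on line SD with ST:TD = 5:2 ⇒ T = (5/7, 5/21)
3. V is where the line through T parallel to PS meets line PD ⇒ V = (5/7, 0)
through D parallel to VS: direction (-5/7, 5/6); meets TV at N = (5/7, 1/3)
N = T + t·(V−T) with t = -2/5

t = -2/5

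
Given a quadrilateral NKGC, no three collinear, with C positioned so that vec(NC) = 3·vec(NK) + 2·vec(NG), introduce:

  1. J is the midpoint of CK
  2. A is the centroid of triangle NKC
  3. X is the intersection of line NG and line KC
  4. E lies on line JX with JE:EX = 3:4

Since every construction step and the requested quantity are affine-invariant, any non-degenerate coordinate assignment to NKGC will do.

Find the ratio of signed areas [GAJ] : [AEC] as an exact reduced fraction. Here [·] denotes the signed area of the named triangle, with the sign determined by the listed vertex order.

[GAJ]:[AEC] = 14/13

Set N = (0, 0), K = (1, 0), G = (0, 1), C = (3, 2); any affine frame gives the same invariant.
1. J is the midpoint of CK ⇒ J = (2, 1)
2. A is the centroid of triangle NKC ⇒ A = (4/3, 2/3)
3. X is the intersection of line NG and line KC ⇒ X = (0, -1)
4. E lies on line JX with JE:EX = 3:4 ⇒ E = (8/7, 1/7)
2·[GAJ] = 2/3, 2·[AEC] = 13/21
[GAJ]:[AEC] = 2/3:13/21 = 14/13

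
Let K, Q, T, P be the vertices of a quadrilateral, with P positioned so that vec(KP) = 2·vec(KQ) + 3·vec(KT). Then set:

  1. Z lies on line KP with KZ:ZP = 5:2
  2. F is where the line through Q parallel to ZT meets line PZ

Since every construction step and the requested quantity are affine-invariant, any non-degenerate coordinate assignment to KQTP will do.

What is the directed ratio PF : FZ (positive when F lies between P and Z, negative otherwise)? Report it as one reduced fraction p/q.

PF:FZ = -11/9

Choose coordinates K = (0, 0), Q = (1, 0), T = (0, 1), P = (2, 3).
1. Z lies on line KP with KZ:ZP = 5:2 ⇒ Z = (10/7, 15/7)
2. F is where the line through Q parallel to ZT meets line PZ ⇒ F = (-8/7, -12/7)
F = P + t·(Z−P) with t = 11/2, so PF:FZ = t:(1−t) = 11/2:-9/2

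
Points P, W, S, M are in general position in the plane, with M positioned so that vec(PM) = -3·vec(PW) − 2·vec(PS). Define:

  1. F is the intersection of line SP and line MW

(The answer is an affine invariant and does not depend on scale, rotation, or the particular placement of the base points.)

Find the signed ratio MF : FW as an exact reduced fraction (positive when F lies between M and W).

MF:FW = 3

Set P = (0, 0), W = (1, 0), S = (0, 1), M = (-3, -2); any affine frame gives the same invariant.
1. F is the intersection of line SP and line MW ⇒ F = (0, -1/2)
F = M + t·(W−M) with t = 3/4, so MF:FW = t:(1−t) = 3/4:1/4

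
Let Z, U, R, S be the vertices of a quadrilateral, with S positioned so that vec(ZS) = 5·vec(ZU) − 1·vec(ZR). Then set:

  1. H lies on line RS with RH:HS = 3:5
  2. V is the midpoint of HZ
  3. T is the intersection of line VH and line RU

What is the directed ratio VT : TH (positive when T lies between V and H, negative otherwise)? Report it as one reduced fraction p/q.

VT:TH = -1/18

Set Z = (0, 0), U = (1, 0), R = (0, 1), S = (5, -1); any affine frame gives the same invariant.
1. H lies on line RS with RH:HS = 3:5 ⇒ H = (15/8, 1/4)
2. V is the midpoint of HZ ⇒ V = (15/16, 1/8)
3. T is the intersection of line VH and line RU ⇒ T = (15/17, 2/17)
T = V + t·(H−V) with t = -1/17, so VT:TH = t:(1−t) = -1/17:18/17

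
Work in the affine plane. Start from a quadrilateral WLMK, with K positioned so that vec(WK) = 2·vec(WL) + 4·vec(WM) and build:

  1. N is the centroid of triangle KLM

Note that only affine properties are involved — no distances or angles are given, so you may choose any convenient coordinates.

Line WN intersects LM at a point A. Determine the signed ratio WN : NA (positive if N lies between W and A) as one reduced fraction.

Work in coordinates with W = (0, 0), L = (1, 0), M = (0, 1), K = (2, 4).
1. N is the centroid of triangle KLM ⇒ N = (1, 5/3)
line WN meets LM at A = (3/8, 5/8)
N = W + t·(A−W) with t = 8/3, so WN:NA = 8/3:-5/3

WN:NA = -8/5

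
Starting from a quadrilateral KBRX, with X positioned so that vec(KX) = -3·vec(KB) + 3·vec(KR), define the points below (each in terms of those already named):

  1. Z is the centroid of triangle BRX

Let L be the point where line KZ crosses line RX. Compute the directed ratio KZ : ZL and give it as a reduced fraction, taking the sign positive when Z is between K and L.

KZ:ZL = 8

Choose coordinates K = (0, 0), B = (1, 0), R = (0, 1), X = (-3, 3).
1. Z is the centroid of triangle BRX ⇒ Z = (-2/3, 4/3)
line KZ meets RX at L = (-3/4, 3/2)
Z = K + t·(L−K) with t = 8/9, so KZ:ZL = 8/9:1/9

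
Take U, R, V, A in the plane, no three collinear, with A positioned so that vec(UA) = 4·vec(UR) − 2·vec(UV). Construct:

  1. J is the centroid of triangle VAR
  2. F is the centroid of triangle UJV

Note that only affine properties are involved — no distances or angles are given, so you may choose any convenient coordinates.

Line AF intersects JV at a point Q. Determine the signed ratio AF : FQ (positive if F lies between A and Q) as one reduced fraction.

Choose coordinates U = (0, 0), R = (1, 0), V = (0, 1), A = (4, -2).
1. J is the centroid of triangle VAR ⇒ J = (5/3, -1/3)
2. F is the centroid of triangle UJV ⇒ F = (5/9, 2/9)
line AF meets JV at Q = (65/24, -7/6)
F = A + t·(Q−A) with t = 8/3, so AF:FQ = 8/3:-5/3

AF:FQ = -8/5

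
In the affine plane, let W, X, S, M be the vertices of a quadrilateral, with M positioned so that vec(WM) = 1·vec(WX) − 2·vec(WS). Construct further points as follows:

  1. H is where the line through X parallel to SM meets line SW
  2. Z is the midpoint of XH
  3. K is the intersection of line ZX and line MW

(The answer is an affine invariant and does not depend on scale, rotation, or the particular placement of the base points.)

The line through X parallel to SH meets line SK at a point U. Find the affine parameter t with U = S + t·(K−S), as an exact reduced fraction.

t = 1/3

Work in coordinates with W = (0, 0), X = (1, 0), S = (0, 1), M = (1, -2).
1. H is where the line through X parallel to SM meets line SW ⇒ H = (0, 3)
2. Z is the midpoint of XH ⇒ Z = (1/2, 3/2)
3. K is the intersection of line ZX and line MW ⇒ K = (3, -6)
through X parallel to SH: direction (0, 2); meets SK at U = (1, -4/3)
U = S + t·(K−S) with t = 1/3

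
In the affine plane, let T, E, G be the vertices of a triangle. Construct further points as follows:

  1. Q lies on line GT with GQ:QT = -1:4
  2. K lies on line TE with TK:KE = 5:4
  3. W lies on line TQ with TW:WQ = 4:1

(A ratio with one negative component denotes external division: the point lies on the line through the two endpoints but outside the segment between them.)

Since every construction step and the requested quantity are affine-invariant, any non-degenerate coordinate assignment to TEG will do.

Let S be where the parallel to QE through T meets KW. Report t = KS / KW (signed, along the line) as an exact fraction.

Work in coordinates with T = (0, 0), E = (1, 0), G = (0, 1).
1. Q lies on line GT with GQ:QT = -1:4 ⇒ Q = (0, 4/3)
2. K lies on line TE with TK:KE = 5:4 ⇒ K = (5/9, 0)
3. W lies on line TQ with TW:WQ = 4:1 ⇒ W = (0, 16/15)
through T parallel to QE: direction (1, -4/3); meets KW at S = (20/11, -80/33)
S = K + t·(W−K) with t = -25/11

t = -25/11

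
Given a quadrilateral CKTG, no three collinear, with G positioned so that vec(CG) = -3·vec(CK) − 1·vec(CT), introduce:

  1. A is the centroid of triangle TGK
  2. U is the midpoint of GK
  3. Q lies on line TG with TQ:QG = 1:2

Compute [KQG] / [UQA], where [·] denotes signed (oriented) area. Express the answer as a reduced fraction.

Assign C = (0, 0), K = (1, 0), T = (0, 1), G = (-3, -1) — the answer is frame-independent, so this choice is without loss of generality.
1. A is the centroid of triangle TGK ⇒ A = (-2/3, 0)
2. U is the midpoint of GK ⇒ U = (-1, -1/2)
3. Q lies on line TG with TQ:QG = 1:2 ⇒ Q = (-1, 1/3)
2·[KQG] = 10/3, 2·[UQA] = -5/18
[KQG]:[UQA] = 10/3:-5/18 = -12

[KQG]:[UQA] = -12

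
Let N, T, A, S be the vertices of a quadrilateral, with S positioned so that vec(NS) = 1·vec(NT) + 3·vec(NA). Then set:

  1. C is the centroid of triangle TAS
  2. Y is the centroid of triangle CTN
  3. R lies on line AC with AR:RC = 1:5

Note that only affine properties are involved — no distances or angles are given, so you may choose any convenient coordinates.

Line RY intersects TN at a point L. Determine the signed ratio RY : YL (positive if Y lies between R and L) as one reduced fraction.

Choose coordinates N = (0, 0), T = (1, 0), A = (0, 1), S = (1, 3).
1. C is the centroid of triangle TAS ⇒ C = (2/3, 4/3)
2. Y is the centroid of triangle CTN ⇒ Y = (5/9, 4/9)
3. R lies on line AC with AR:RC = 1:5 ⇒ R = (1/9, 19/18)
line RY meets TN at L = (29/33, 0)
Y = R + t·(L−R) with t = 11/19, so RY:YL = 11/19:8/19

RY:YL = 11/8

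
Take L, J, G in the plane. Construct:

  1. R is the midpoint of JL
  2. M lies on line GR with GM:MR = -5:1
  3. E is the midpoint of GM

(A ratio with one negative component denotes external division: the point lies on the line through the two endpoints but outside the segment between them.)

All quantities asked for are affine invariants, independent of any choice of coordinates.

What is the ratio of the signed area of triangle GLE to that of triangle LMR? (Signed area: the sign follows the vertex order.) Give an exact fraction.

[GLE]:[LMR] = 5/2

Choose coordinates L = (0, 0), J = (1, 0), G = (0, 1).
1. R is the midpoint of JL ⇒ R = (1/2, 0)
2. M lies on line GR with GM:MR = -5:1 ⇒ M = (5/8, -1/4)
3. E is the midpoint of GM ⇒ E = (5/16, 3/8)
2·[GLE] = 5/16, 2·[LMR] = 1/8
[GLE]:[LMR] = 5/16:1/8 = 5/2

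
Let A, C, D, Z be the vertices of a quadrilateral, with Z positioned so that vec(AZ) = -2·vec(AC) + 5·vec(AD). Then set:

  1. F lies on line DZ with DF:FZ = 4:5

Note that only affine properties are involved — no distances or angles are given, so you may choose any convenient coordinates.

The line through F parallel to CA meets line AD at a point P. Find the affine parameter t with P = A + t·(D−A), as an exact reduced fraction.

t = 25/9

Choose coordinates A = (0, 0), C = (1, 0), D = (0, 1), Z = (-2, 5).
1. F lies on line DZ with DF:FZ = 4:5 ⇒ F = (-8/9, 25/9)
through F parallel to CA: direction (-1, 0); meets AD at P = (0, 25/9)
P = A + t·(D−A) with t = 25/9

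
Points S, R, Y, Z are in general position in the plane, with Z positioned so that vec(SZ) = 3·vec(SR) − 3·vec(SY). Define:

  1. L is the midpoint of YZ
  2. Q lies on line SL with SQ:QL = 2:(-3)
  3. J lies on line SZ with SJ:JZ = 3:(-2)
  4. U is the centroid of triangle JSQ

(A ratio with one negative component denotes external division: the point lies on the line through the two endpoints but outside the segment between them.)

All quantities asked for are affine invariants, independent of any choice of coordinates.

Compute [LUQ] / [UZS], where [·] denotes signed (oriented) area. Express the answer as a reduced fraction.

Choose coordinates S = (0, 0), R = (1, 0), Y = (0, 1), Z = (3, -3).
1. L is the midpoint of YZ ⇒ L = (3/2, -1)
2. Q lies on line SL with SQ:QL = 2:(-3) ⇒ Q = (-3, 2)
3. J lies on line SZ with SJ:JZ = 3:(-2) ⇒ J = (9, -9)
4. U is the centroid of triangle JSQ ⇒ U = (2, -7/3)
2·[LUQ] = -9/2, 2·[UZS] = 1
[LUQ]:[UZS] = -9/2:1 = -9/2

[LUQ]:[UZS] = -9/2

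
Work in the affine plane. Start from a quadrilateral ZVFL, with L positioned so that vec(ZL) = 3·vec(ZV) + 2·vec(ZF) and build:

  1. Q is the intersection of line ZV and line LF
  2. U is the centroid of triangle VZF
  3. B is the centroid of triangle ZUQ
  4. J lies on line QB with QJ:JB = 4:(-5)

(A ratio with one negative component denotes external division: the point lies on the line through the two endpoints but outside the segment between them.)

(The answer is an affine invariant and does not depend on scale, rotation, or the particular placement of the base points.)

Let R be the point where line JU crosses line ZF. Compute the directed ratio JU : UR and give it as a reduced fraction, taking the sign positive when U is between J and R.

JU:UR = -106/3

Work in coordinates with Z = (0, 0), V = (1, 0), F = (0, 1), L = (3, 2).
1. Q is the intersection of line ZV and line LF ⇒ Q = (-3, 0)
2. U is the centroid of triangle VZF ⇒ U = (1/3, 1/3)
3. B is the centroid of triangle ZUQ ⇒ B = (-8/9, 1/9)
4. J lies on line QB with QJ:JB = 4:(-5) ⇒ J = (-103/9, -4/9)
line JU meets ZF at R = (0, 33/106)
U = J + t·(R−J) with t = 106/103, so JU:UR = 106/103:-3/103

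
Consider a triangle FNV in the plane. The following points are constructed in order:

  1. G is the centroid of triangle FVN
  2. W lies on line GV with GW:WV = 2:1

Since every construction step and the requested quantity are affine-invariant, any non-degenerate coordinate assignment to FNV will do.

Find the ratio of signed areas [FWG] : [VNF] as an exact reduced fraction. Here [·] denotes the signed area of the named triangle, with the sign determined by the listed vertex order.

[FWG]:[VNF] = 2/9

Set F = (0, 0), N = (1, 0), V = (0, 1); any affine frame gives the same invariant.
1. G is the centroid of triangle FVN ⇒ G = (1/3, 1/3)
2. W lies on line GV with GW:WV = 2:1 ⇒ W = (1/9, 7/9)
2·[FWG] = -2/9, 2·[VNF] = -1
[FWG]:[VNF] = -2/9:-1 = 2/9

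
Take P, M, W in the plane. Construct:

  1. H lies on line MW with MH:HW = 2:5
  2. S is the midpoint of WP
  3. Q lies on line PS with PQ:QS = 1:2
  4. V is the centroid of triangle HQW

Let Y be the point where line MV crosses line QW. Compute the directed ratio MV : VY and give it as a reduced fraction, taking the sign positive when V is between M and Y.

Set P = (0, 0), M = (1, 0), W = (0, 1); any affine frame gives the same invariant.
1. H lies on line MW with MH:HW = 2:5 ⇒ H = (5/7, 2/7)
2. S is the midpoint of WP ⇒ S = (0, 1/2)
3. Q lies on line PS with PQ:QS = 1:2 ⇒ Q = (0, 1/6)
4. V is the centroid of triangle HQW ⇒ V = (5/21, 61/126)
line MV meets QW at Y = (0, 61/96)
V = M + t·(Y−M) with t = 16/21, so MV:VY = 16/21:5/21

MV:VY = 16/5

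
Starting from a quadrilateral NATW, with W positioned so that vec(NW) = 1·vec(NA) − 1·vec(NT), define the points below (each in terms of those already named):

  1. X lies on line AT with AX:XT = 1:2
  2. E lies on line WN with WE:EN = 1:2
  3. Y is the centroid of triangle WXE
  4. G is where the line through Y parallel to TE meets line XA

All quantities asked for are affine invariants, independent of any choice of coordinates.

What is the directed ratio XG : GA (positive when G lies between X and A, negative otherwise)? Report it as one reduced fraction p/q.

XG:GA = -1/2

Choose coordinates N = (0, 0), A = (1, 0), T = (0, 1), W = (1, -1).
1. X lies on line AT with AX:XT = 1:2 ⇒ X = (2/3, 1/3)
2. E lies on line WN with WE:EN = 1:2 ⇒ E = (2/3, -2/3)
3. Y is the centroid of triangle WXE ⇒ Y = (7/9, -4/9)
4. G is where the line through Y parallel to TE meets line XA ⇒ G = (1/3, 2/3)
G = X + t·(A−X) with t = -1, so XG:GA = t:(1−t) = -1:2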